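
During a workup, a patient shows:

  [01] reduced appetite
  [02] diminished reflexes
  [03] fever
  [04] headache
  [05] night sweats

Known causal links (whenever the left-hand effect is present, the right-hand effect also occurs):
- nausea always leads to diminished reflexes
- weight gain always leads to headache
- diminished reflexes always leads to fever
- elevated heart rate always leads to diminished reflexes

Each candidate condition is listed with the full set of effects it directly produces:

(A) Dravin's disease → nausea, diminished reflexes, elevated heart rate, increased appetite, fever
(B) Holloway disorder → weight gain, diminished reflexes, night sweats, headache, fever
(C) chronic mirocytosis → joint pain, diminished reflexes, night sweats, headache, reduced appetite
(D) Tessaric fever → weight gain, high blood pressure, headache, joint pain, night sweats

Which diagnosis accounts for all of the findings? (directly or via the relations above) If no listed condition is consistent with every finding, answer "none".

Testing each hypothesis:
(A) Dravin's disease — reduced appetite miss; diminished reflexes match; fever match; headache miss; night sweats miss
(B) Holloway disorder — reduced appetite miss; diminished reflexes match; fever match; headache match; night sweats match
(C) chronic mirocytosis — reduced appetite match; diminished reflexes match; fever match (via diminished reflexes → fever); headache match; night sweats match
(D) Tessaric fever — does not account for reduced appetite, diminished reflexes, fever
(C) is the only candidate with no mismatches.

C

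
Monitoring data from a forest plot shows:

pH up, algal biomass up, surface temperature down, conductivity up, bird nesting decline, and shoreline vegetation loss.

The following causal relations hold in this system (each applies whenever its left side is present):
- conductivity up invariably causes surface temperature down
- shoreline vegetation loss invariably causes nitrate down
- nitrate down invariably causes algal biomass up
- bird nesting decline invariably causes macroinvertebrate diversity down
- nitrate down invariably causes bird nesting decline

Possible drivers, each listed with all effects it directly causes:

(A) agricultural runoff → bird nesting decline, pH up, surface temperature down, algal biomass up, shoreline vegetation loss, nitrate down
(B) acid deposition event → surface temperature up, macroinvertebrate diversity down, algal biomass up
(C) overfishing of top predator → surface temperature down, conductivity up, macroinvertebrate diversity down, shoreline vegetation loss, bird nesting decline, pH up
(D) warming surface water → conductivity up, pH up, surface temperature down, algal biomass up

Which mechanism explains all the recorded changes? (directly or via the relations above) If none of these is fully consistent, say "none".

C

Per-candidate check:
(A) agricultural runoff — pH up yes; algal biomass up yes; surface temperature down yes; conductivity up NO; bird nesting decline yes; shoreline vegetation loss yes
(B) acid deposition event — pH up NO; algal biomass up yes; surface temperature down NO; conductivity up NO; bird nesting decline NO; shoreline vegetation loss NO
(C) overfishing of top predator — pH up yes; algal biomass up yes (by shoreline vegetation loss → nitrate down → algal biomass up); surface temperature down yes; conductivity up yes; bird nesting decline yes; shoreline vegetation loss yes
(D) warming surface water — does not account for bird nesting decline, shoreline vegetation loss
(C) is the only candidate with no mismatches.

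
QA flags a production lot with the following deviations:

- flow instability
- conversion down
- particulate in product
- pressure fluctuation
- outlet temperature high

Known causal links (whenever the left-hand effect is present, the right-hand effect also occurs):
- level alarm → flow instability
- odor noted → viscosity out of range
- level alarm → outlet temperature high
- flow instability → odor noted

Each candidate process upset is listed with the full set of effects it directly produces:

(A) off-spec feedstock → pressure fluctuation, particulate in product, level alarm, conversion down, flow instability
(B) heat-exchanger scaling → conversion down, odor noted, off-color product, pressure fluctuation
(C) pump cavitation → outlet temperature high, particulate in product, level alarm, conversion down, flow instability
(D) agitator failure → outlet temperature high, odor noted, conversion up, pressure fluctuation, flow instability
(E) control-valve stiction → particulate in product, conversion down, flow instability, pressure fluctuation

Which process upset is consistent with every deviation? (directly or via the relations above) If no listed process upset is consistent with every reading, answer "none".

A

Testing each hypothesis:
(A) off-spec feedstock — accounts for every observation (outlet temperature high via level alarm → outlet temperature high)
(B) heat-exchanger scaling — does not account for flow instability, particulate in product, outlet temperature high
(C) pump cavitation — flow instability yes; conversion down yes; particulate in product yes; pressure fluctuation NO; outlet temperature high yes
(D) agitator failure — fails on conversion down, particulate in product (predicts conversion up, not conversion down)
(E) control-valve stiction — flow instability yes; conversion down yes; particulate in product yes; pressure fluctuation yes; outlet temperature high NO
Only (A) is consistent with every observation.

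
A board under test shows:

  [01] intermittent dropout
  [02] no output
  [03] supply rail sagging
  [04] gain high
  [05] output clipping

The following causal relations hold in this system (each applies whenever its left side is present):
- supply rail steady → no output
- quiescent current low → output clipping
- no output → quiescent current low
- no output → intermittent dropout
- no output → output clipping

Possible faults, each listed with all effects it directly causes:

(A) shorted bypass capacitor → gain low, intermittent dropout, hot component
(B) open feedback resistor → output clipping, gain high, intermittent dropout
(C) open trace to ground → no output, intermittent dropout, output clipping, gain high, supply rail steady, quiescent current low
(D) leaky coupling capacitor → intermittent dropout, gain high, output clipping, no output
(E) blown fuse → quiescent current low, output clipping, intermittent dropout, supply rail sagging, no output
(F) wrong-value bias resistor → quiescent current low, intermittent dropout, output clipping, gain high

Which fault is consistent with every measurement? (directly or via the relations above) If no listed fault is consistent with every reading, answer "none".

For each candidate, compare predicted effects to what was observed:
(A) shorted bypass capacitor — intermittent dropout match; no output miss; supply rail sagging miss; gain high miss; output clipping miss
(B) open feedback resistor — intermittent dropout match; no output miss; supply rail sagging miss; gain high match; output clipping match
(C) open trace to ground — intermittent dropout match; no output match; supply rail sagging miss; gain high match; output clipping match
(D) leaky coupling capacitor — does not account for supply rail sagging
(E) blown fuse — intermittent dropout match; no output match; supply rail sagging match; gain high miss; output clipping match
(F) wrong-value bias resistor — does not account for no output, supply rail sagging
Every candidate fails on at least one observation.

none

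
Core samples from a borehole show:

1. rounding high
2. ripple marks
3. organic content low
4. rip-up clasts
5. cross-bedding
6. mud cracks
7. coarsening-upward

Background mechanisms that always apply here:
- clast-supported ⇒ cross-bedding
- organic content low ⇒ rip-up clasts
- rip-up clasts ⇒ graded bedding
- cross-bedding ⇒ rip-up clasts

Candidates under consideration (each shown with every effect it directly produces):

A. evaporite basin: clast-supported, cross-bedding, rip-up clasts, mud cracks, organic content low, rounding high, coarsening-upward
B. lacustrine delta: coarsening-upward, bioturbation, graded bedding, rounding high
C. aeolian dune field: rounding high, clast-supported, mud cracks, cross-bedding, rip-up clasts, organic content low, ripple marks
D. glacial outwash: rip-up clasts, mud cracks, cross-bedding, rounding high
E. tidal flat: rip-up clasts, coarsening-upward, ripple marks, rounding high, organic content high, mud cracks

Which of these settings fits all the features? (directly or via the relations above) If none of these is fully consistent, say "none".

none

Per-candidate check:
(A) evaporite basin — does not account for ripple marks
(B) lacustrine delta — rounding high +; ripple marks -; organic content low -; rip-up clasts -; cross-bedding -; mud cracks -; coarsening-upward +
(C) aeolian dune field — rounding high +; ripple marks +; organic content low +; rip-up clasts +; cross-bedding +; mud cracks +; coarsening-upward -
(D) glacial outwash — rounding high +; ripple marks -; organic content low -; rip-up clasts +; cross-bedding +; mud cracks +; coarsening-upward -
(E) tidal flat — rounding high +; ripple marks +; organic content low -; rip-up clasts +; cross-bedding -; mud cracks +; coarsening-upward +
None of the listed candidates fits everything.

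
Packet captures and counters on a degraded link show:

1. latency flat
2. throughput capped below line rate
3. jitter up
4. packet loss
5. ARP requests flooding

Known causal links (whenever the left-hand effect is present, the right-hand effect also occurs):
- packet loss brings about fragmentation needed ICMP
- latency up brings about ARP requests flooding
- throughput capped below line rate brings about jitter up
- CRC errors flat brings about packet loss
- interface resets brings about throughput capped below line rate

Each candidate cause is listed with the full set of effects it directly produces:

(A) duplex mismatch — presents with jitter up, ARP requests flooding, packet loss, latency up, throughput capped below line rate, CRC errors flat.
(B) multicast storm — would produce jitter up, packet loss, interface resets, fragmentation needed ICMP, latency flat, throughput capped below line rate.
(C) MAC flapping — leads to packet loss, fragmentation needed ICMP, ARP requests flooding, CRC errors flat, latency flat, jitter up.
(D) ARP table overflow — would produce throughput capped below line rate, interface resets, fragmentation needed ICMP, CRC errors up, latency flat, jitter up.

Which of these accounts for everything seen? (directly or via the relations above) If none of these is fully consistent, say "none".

none

Testing each hypothesis:
(A) duplex mismatch — latency flat miss; throughput capped below line rate match; jitter up match; packet loss match; ARP requests flooding match
(B) multicast storm — does not account for ARP requests flooding
(C) MAC flapping — does not account for throughput capped below line rate
(D) ARP table overflow — does not account for packet loss, ARP requests flooding
Every candidate fails on at least one observation.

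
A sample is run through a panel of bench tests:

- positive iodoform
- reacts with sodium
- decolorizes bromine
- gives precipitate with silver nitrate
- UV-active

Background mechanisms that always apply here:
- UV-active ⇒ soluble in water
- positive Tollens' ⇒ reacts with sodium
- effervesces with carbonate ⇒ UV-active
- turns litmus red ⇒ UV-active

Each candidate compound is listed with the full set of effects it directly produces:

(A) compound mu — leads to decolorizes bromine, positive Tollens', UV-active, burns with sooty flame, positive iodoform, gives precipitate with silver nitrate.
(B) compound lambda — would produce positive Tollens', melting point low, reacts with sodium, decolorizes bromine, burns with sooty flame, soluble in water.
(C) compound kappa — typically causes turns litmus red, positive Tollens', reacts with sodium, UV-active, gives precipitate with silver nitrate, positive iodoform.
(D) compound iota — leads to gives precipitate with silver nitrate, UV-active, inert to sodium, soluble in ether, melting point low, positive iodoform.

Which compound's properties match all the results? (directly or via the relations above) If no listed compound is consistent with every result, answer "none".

Testing each hypothesis:
(A) compound mu — accounts for every observation (reacts with sodium by positive Tollens' → reacts with sodium)
(B) compound lambda — positive iodoform ✗; reacts with sodium ✓; decolorizes bromine ✓; gives precipitate with silver nitrate ✗; UV-active ✗
(C) compound kappa — does not account for decolorizes bromine
(D) compound iota — positive iodoform ✓; reacts with sodium ✗; decolorizes bromine ✗; gives precipitate with silver nitrate ✓; UV-active ✓
(A) alone accounts for all the evidence.

A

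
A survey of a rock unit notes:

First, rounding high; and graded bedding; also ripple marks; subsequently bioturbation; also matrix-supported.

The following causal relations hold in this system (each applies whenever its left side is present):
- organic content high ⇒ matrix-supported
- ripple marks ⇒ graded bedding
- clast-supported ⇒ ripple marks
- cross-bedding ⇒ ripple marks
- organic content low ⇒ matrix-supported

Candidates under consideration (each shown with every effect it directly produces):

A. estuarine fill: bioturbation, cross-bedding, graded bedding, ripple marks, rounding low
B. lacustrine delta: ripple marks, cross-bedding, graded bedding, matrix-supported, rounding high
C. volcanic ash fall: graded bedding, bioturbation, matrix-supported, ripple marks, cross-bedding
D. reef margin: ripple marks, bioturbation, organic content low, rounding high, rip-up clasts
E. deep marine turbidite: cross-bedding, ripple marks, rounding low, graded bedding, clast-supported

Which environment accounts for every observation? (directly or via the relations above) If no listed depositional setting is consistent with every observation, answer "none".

D

Testing each hypothesis:
(A) estuarine fill — rounding high -; graded bedding +; ripple marks +; bioturbation +; matrix-supported -
(B) lacustrine delta — rounding high +; graded bedding +; ripple marks +; bioturbation -; matrix-supported +
(C) volcanic ash fall — does not account for rounding high
(D) reef margin — rounding high +; graded bedding + (through ripple marks → graded bedding); ripple marks +; bioturbation +; matrix-supported + (through organic content low → matrix-supported)
(E) deep marine turbidite — rounding high -; graded bedding +; ripple marks +; bioturbation -; matrix-supported -
Only (D) is consistent with every observation.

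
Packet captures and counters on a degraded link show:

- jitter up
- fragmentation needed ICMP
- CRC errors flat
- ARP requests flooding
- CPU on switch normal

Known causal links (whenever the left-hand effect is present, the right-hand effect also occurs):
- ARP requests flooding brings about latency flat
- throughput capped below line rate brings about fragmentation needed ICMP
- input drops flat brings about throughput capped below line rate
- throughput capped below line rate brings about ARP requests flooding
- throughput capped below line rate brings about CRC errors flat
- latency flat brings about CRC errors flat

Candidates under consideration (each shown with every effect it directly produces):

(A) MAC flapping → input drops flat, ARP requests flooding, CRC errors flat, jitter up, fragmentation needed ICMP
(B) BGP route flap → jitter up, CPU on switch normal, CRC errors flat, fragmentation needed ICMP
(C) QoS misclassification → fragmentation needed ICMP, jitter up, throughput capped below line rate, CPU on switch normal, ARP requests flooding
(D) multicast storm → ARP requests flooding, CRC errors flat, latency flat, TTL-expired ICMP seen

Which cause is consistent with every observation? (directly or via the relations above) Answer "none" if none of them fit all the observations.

Checking each candidate against the observations:
(A) MAC flapping — jitter up match; fragmentation needed ICMP match; CRC errors flat match; ARP requests flooding match; CPU on switch normal miss
(B) BGP route flap — does not account for ARP requests flooding
(C) QoS misclassification — jitter up match; fragmentation needed ICMP match; CRC errors flat match (through throughput capped below line rate → CRC errors flat); ARP requests flooding match; CPU on switch normal match
(D) multicast storm — jitter up miss; fragmentation needed ICMP miss; CRC errors flat match; ARP requests flooding match; CPU on switch normal miss
Only (C) is consistent with every observation.

C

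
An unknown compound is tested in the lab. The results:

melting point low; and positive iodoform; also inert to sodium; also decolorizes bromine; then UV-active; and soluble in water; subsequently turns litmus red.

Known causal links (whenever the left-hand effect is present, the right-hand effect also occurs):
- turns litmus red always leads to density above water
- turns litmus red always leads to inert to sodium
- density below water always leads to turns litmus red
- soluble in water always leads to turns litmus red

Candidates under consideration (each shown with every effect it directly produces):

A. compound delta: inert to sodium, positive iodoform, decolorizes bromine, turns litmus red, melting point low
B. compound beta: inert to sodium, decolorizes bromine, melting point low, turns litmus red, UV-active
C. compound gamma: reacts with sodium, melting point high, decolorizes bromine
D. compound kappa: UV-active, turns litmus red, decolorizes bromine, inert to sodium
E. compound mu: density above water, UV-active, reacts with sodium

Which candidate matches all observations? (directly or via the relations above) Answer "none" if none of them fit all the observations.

Per-candidate check:
(A) compound delta — does not account for UV-active, soluble in water
(B) compound beta — melting point low +; positive iodoform -; inert to sodium +; decolorizes bromine +; UV-active +; soluble in water -; turns litmus red +
(C) compound gamma — fails on melting point low, positive iodoform, inert to sodium, UV-active, soluble in water, turns litmus red (predicts melting point high, not melting point low; predicts reacts with sodium, not inert to sodium)
(D) compound kappa — does not account for melting point low, positive iodoform, soluble in water
(E) compound mu — fails on melting point low, positive iodoform, inert to sodium, decolorizes bromine, soluble in water, turns litmus red (predicts reacts with sodium, not inert to sodium)
Every candidate fails on at least one observation.

none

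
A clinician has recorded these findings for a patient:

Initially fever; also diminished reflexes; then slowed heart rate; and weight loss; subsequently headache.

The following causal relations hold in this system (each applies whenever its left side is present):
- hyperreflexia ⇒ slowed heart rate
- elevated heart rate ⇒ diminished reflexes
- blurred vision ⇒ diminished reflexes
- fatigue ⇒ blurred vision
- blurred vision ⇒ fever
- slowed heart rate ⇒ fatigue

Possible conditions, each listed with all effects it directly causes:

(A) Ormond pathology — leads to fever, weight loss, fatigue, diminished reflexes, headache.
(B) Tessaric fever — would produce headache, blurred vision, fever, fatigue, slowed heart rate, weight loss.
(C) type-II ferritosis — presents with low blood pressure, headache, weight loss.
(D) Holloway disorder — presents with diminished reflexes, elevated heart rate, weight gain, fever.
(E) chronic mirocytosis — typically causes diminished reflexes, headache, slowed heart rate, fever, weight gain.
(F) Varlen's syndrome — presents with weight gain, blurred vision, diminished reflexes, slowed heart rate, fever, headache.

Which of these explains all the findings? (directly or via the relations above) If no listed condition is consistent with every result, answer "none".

B

Testing each hypothesis:
(A) Ormond pathology — does not account for slowed heart rate
(B) Tessaric fever — accounts for every observation (diminished reflexes through blurred vision → diminished reflexes)
(C) type-II ferritosis — fever ✗; diminished reflexes ✗; slowed heart rate ✗; weight loss ✓; headache ✓
(D) Holloway disorder — fails on slowed heart rate, weight loss, headache (predicts elevated heart rate, not slowed heart rate; predicts weight gain, not weight loss)
(E) chronic mirocytosis — fever ✓; diminished reflexes ✓; slowed heart rate ✓; weight loss ✗; headache ✓
(F) Varlen's syndrome — fever ✓; diminished reflexes ✓; slowed heart rate ✓; weight loss ✗; headache ✓
(B) is the only candidate with no mismatches.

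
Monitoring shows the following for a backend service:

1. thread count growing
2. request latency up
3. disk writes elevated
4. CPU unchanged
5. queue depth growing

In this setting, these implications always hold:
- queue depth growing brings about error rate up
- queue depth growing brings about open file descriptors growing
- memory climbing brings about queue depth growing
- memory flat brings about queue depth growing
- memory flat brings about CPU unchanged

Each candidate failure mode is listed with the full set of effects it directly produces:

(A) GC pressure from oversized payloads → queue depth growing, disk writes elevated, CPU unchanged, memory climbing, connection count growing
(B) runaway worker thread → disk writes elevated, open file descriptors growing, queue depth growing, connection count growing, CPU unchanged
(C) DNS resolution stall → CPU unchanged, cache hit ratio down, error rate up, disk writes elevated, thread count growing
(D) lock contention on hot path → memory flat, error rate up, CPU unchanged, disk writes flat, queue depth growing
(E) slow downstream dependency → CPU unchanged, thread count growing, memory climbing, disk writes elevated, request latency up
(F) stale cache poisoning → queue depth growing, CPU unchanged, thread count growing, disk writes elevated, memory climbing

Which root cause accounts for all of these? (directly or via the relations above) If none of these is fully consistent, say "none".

E

Testing each hypothesis:
(A) GC pressure from oversized payloads — thread count growing NO; request latency up NO; disk writes elevated yes; CPU unchanged yes; queue depth growing yes
(B) runaway worker thread — does not account for thread count growing, request latency up
(C) DNS resolution stall — thread count growing yes; request latency up NO; disk writes elevated yes; CPU unchanged yes; queue depth growing NO
(D) lock contention on hot path — fails on thread count growing, request latency up, disk writes elevated (predicts disk writes flat, not disk writes elevated)
(E) slow downstream dependency — thread count growing yes; request latency up yes; disk writes elevated yes; CPU unchanged yes; queue depth growing yes (through memory climbing → queue depth growing)
(F) stale cache poisoning — does not account for request latency up
Only (E) is consistent with every observation.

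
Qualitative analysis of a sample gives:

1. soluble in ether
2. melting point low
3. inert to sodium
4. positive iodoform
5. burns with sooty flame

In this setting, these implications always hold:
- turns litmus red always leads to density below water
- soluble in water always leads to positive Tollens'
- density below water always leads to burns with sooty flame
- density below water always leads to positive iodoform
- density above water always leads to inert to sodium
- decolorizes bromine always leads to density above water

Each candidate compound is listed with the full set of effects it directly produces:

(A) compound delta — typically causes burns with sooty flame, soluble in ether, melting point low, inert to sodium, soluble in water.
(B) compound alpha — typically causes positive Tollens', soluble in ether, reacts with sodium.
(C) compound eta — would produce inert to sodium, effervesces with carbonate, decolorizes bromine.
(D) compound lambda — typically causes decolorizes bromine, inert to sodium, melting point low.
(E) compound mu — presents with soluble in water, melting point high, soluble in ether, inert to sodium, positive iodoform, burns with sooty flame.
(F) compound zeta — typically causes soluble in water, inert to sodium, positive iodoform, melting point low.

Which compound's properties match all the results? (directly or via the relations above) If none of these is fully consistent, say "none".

Per-candidate check:
(A) compound delta — soluble in ether match; melting point low match; inert to sodium match; positive iodoform miss; burns with sooty flame match
(B) compound alpha — soluble in ether match; melting point low miss; inert to sodium miss; positive iodoform miss; burns with sooty flame miss
(C) compound eta — soluble in ether miss; melting point low miss; inert to sodium match; positive iodoform miss; burns with sooty flame miss
(D) compound lambda — soluble in ether miss; melting point low match; inert to sodium match; positive iodoform miss; burns with sooty flame miss
(E) compound mu — soluble in ether match; melting point low miss; inert to sodium match; positive iodoform match; burns with sooty flame match
(F) compound zeta — does not account for soluble in ether, burns with sooty flame
Every candidate fails on at least one observation.

none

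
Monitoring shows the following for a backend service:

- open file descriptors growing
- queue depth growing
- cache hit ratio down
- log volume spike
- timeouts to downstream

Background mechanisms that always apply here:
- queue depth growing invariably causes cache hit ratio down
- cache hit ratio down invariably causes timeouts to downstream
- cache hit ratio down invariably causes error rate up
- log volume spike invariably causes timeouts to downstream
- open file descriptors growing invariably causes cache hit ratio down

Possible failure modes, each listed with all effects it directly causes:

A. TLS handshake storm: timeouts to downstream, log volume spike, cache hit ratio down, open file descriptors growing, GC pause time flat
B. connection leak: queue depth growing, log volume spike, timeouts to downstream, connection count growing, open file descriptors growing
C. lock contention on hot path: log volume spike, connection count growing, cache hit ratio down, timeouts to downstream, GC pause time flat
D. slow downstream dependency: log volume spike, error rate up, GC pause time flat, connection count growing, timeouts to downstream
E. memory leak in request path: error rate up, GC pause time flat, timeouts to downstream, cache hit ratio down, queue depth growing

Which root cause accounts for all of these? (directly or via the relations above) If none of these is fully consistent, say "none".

Per-candidate check:
(A) TLS handshake storm — open file descriptors growing +; queue depth growing -; cache hit ratio down +; log volume spike +; timeouts to downstream +
(B) connection leak — open file descriptors growing +; queue depth growing +; cache hit ratio down + (via open file descriptors growing → cache hit ratio down); log volume spike +; timeouts to downstream +
(C) lock contention on hot path — open file descriptors growing -; queue depth growing -; cache hit ratio down +; log volume spike +; timeouts to downstream +
(D) slow downstream dependency — does not account for open file descriptors growing, queue depth growing, cache hit ratio down
(E) memory leak in request path — does not account for open file descriptors growing, log volume spike
(B) is the only candidate with no mismatches.

B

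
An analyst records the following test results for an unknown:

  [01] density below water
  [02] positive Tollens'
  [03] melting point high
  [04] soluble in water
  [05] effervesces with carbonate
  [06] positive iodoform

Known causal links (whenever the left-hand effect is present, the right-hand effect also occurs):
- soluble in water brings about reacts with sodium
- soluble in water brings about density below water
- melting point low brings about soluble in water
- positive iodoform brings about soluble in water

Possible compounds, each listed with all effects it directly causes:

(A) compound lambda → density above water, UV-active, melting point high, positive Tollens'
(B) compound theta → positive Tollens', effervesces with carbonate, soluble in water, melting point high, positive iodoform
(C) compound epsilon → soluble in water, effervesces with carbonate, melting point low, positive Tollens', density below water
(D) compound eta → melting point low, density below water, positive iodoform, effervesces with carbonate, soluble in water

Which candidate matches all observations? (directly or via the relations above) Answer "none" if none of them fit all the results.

Per-candidate check:
(A) compound lambda — fails on density below water, soluble in water, effervesces with carbonate, positive iodoform (predicts density above water, not density below water)
(B) compound theta — density below water yes (via soluble in water → density below water); positive Tollens' yes; melting point high yes; soluble in water yes; effervesces with carbonate yes; positive iodoform yes
(C) compound epsilon — density below water yes; positive Tollens' yes; melting point high NO; soluble in water yes; effervesces with carbonate yes; positive iodoform NO
(D) compound eta — density below water yes; positive Tollens' NO; melting point high NO; soluble in water yes; effervesces with carbonate yes; positive iodoform yes
(B) alone accounts for all the evidence.

B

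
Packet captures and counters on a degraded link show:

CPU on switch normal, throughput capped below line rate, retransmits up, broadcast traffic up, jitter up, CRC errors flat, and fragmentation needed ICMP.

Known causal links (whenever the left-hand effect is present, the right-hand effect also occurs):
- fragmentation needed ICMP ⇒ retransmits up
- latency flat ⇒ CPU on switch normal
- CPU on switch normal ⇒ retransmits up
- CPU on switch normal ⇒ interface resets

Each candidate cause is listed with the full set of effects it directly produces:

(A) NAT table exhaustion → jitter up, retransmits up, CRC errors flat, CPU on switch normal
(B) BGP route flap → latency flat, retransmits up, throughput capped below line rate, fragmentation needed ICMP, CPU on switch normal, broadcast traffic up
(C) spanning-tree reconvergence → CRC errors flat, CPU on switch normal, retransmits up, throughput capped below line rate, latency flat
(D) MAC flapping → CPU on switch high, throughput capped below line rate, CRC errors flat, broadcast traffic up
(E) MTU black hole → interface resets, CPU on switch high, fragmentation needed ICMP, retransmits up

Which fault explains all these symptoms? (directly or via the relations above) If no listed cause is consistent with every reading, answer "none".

none

Per-candidate check:
(A) NAT table exhaustion — CPU on switch normal ✓; throughput capped below line rate ✗; retransmits up ✓; broadcast traffic up ✗; jitter up ✓; CRC errors flat ✓; fragmentation needed ICMP ✗
(B) BGP route flap — CPU on switch normal ✓; throughput capped below line rate ✓; retransmits up ✓; broadcast traffic up ✓; jitter up ✗; CRC errors flat ✗; fragmentation needed ICMP ✓
(C) spanning-tree reconvergence — does not account for broadcast traffic up, jitter up, fragmentation needed ICMP
(D) MAC flapping — CPU on switch normal ✗; throughput capped below line rate ✓; retransmits up ✗; broadcast traffic up ✓; jitter up ✗; CRC errors flat ✓; fragmentation needed ICMP ✗
(E) MTU black hole — CPU on switch normal ✗; throughput capped below line rate ✗; retransmits up ✓; broadcast traffic up ✗; jitter up ✗; CRC errors flat ✗; fragmentation needed ICMP ✓
No candidate is consistent with all observations.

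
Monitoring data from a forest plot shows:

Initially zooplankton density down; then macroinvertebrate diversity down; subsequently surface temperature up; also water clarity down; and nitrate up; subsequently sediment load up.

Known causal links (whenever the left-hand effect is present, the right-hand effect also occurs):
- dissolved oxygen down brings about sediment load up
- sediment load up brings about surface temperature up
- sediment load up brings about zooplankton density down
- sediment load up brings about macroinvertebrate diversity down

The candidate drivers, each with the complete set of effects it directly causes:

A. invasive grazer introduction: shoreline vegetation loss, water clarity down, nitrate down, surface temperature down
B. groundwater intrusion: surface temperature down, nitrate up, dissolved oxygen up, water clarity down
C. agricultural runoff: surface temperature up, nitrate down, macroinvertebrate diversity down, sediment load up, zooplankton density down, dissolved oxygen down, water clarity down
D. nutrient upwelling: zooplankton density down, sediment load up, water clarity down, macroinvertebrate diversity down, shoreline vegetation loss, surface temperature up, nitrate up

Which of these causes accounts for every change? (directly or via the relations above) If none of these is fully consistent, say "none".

Checking each candidate against the observations:
(A) invasive grazer introduction — zooplankton density down -; macroinvertebrate diversity down -; surface temperature up -; water clarity down +; nitrate up -; sediment load up -
(B) groundwater intrusion — zooplankton density down -; macroinvertebrate diversity down -; surface temperature up -; water clarity down +; nitrate up +; sediment load up -
(C) agricultural runoff — zooplankton density down +; macroinvertebrate diversity down +; surface temperature up +; water clarity down +; nitrate up -; sediment load up +
(D) nutrient upwelling — accounts for every observation
Only (D) is consistent with every observation.

D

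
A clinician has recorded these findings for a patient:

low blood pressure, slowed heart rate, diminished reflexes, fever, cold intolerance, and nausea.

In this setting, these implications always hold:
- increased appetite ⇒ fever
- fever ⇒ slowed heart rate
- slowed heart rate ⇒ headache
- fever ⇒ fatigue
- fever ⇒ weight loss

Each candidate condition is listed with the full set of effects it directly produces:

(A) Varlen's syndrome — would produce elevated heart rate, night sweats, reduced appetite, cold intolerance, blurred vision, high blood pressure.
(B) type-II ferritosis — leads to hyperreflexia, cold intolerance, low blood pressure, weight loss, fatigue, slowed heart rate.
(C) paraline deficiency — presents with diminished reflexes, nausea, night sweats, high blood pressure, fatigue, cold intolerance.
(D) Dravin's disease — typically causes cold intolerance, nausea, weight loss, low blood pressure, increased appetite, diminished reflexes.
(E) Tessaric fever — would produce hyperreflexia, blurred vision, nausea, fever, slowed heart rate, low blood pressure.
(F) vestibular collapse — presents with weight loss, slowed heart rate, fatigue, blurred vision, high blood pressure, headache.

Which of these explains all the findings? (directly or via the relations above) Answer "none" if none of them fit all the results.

D

Checking each candidate against the observations:
(A) Varlen's syndrome — low blood pressure NO; slowed heart rate NO; diminished reflexes NO; fever NO; cold intolerance yes; nausea NO
(B) type-II ferritosis — fails on diminished reflexes, fever, nausea (predicts hyperreflexia, not diminished reflexes)
(C) paraline deficiency — low blood pressure NO; slowed heart rate NO; diminished reflexes yes; fever NO; cold intolerance yes; nausea yes
(D) Dravin's disease — low blood pressure yes; slowed heart rate yes (through increased appetite → fever → slowed heart rate); diminished reflexes yes; fever yes (through increased appetite → fever); cold intolerance yes; nausea yes
(E) Tessaric fever — low blood pressure yes; slowed heart rate yes; diminished reflexes NO; fever yes; cold intolerance NO; nausea yes
(F) vestibular collapse — fails on low blood pressure, diminished reflexes, fever, cold intolerance, nausea (predicts high blood pressure, not low blood pressure)
(D) alone accounts for all the evidence.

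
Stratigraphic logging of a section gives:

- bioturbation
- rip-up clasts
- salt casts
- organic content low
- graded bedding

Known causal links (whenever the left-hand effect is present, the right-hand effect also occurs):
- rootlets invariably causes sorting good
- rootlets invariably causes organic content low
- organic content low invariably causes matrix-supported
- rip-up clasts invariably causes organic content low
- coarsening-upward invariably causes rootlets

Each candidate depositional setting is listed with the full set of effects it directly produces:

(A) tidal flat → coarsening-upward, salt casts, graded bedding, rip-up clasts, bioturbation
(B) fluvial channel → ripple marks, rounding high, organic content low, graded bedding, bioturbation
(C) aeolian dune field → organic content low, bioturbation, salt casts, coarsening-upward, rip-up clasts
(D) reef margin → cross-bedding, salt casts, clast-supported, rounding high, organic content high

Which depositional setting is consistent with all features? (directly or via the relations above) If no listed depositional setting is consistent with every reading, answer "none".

Checking each candidate against the observations:
(A) tidal flat — accounts for every observation (organic content low by rip-up clasts → organic content low)
(B) fluvial channel — does not account for rip-up clasts, salt casts
(C) aeolian dune field — bioturbation yes; rip-up clasts yes; salt casts yes; organic content low yes; graded bedding NO
(D) reef margin — bioturbation NO; rip-up clasts NO; salt casts yes; organic content low NO; graded bedding NO
Only (A) is consistent with every observation.

A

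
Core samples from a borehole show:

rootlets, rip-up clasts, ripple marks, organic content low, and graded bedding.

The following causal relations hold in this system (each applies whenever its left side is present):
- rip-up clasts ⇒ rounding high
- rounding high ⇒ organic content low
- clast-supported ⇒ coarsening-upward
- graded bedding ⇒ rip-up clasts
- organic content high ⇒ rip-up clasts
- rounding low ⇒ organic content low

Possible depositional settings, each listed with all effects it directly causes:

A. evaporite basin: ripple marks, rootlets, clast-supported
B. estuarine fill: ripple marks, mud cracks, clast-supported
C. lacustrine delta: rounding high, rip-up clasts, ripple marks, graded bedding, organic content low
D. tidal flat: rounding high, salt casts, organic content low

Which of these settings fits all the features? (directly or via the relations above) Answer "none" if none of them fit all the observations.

none

Per-candidate check:
(A) evaporite basin — does not account for rip-up clasts, organic content low, graded bedding
(B) estuarine fill — rootlets -; rip-up clasts -; ripple marks +; organic content low -; graded bedding -
(C) lacustrine delta — does not account for rootlets
(D) tidal flat — rootlets -; rip-up clasts -; ripple marks -; organic content low +; graded bedding -
Every candidate fails on at least one observation.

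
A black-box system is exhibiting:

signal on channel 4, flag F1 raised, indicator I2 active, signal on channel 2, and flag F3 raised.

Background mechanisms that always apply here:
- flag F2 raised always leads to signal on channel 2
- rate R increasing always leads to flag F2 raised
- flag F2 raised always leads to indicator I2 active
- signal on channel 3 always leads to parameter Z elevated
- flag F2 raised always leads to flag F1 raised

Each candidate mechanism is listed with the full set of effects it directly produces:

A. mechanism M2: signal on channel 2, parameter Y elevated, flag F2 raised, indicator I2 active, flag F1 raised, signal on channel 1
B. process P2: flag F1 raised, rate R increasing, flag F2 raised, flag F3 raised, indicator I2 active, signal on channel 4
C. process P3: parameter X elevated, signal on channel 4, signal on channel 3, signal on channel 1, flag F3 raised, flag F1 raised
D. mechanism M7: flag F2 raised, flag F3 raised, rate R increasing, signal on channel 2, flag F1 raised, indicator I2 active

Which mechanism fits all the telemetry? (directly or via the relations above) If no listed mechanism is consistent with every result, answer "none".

B

For each candidate, compare predicted effects to what was observed:
(A) mechanism M2 — does not account for signal on channel 4, flag F3 raised
(B) process P2 — accounts for every observation (signal on channel 2 by flag F2 raised → signal on channel 2)
(C) process P3 — signal on channel 4 +; flag F1 raised +; indicator I2 active -; signal on channel 2 -; flag F3 raised +
(D) mechanism M7 — signal on channel 4 -; flag F1 raised +; indicator I2 active +; signal on channel 2 +; flag F3 raised +
Only (B) is consistent with every observation.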